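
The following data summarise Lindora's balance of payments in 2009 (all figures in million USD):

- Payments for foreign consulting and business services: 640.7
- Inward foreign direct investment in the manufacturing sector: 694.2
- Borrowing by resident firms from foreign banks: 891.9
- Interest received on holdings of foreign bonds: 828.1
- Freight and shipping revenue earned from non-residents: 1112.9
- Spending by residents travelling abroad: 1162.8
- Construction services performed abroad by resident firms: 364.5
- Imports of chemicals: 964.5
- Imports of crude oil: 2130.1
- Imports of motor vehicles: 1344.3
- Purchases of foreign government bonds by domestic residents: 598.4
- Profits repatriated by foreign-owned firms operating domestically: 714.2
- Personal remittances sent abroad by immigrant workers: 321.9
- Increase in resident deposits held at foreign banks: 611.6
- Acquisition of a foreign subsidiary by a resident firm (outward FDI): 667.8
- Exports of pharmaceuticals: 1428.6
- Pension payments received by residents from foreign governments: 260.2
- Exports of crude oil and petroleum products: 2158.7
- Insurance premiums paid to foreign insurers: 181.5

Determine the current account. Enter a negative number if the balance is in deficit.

Goods: -964.5 + 1428.6 - 2130.1 - 1344.3 + 2158.7 = -851.6
Services: -181.5 - 1162.8 + 1112.9 - 640.7 + 364.5 = -507.6
Primary income: -714.2 + 828.1 = 113.9
Secondary income: 260.2 - 321.9 = -61.7
Current account = (-851.6) + (-507.6) + 113.9 + (-61.7) = -1307.0
(Excluded from the current account — financial account: inward foreign direct investment in the manufacturing sector 694.2, borrowing by resident firms from foreign banks 891.9, purchases of foreign government bonds by domestic residents 598.4, increase in resident deposits held at foreign banks 611.6, acquisition of a foreign subsidiary by a resident firm (outward FDI) 667.8.)

-1307.0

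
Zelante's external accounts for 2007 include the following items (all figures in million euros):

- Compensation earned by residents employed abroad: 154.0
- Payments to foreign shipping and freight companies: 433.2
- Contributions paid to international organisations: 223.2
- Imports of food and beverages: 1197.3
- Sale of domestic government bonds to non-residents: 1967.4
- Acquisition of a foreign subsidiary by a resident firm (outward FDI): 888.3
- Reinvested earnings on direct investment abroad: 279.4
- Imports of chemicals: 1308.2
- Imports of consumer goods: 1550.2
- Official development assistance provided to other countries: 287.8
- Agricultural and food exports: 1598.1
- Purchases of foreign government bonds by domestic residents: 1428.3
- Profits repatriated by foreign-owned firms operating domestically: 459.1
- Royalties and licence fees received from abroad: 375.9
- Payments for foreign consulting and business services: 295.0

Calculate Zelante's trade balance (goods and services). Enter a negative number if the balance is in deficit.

Goods: -1197.3 - 1550.2 + 1598.1 - 1308.2 = -2457.6
Services: 375.9 - 433.2 - 295.0 = -352.3
Trade balance = -2457.6 + (-352.3) = -2809.9
(Excluded from the trade balance — primary income: compensation earned by residents employed abroad 154.0, reinvested earnings on direct investment abroad 279.4, profits repatriated by foreign-owned firms operating domestically 459.1; secondary income: contributions paid to international organisations 223.2, official development assistance provided to other countries 287.8; financial account: sale of domestic government bonds to non-residents 1967.4, acquisition of a foreign subsidiary by a resident firm (outward FDI) 888.3, purchases of foreign government bonds by domestic residents 1428.3.)

-2809.9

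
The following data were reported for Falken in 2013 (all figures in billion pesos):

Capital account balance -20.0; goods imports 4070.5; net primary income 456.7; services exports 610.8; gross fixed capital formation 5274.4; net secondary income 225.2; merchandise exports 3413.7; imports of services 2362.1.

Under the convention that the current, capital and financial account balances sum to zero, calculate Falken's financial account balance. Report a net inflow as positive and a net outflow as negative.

1746.2

Goods balance = 3413.7 - 4070.5 = -656.8
Services balance = 610.8 - 2362.1 = -1751.3
Trade balance (goods + services) = -656.8 + (-1751.3) = -2408.1
Net primary income = 456.7
Net secondary income = 225.2
Current account = -2408.1 + 456.7 + 225.2 = -1726.2
Financial account = -(-1726.2 + (-20.0)) = 1746.2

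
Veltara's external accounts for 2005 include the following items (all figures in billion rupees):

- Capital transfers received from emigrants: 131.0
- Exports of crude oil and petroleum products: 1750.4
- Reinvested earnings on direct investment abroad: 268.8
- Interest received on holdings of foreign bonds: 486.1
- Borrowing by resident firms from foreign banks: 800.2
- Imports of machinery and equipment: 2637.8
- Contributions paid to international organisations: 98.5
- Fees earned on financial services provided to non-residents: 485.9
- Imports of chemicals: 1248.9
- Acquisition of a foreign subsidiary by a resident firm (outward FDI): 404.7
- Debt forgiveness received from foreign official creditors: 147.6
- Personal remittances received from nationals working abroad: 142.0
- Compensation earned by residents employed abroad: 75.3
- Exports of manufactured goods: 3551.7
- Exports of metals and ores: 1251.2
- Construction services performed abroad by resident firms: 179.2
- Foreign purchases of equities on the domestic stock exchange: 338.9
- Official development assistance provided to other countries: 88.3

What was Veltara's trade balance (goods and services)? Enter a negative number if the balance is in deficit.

3331.7

Goods: 1251.2 - 1248.9 + 3551.7 + 1750.4 - 2637.8 = 2666.6
Services: 485.9 + 179.2 = 665.1
Trade balance = 2666.6 + 665.1 = 3331.7
(Excluded from the trade balance — capital account: capital transfers received from emigrants 131.0, debt forgiveness received from foreign official creditors 147.6; primary income: reinvested earnings on direct investment abroad 268.8, interest received on holdings of foreign bonds 486.1, compensation earned by residents employed abroad 75.3; financial account: borrowing by resident firms from foreign banks 800.2, acquisition of a foreign subsidiary by a resident firm (outward FDI) 404.7, foreign purchases of equities on the domestic stock exchange 338.9; secondary income: contributions paid to international organisations 98.5, personal remittances received from nationals working abroad 142.0, official development assistance provided to other countries 88.3.)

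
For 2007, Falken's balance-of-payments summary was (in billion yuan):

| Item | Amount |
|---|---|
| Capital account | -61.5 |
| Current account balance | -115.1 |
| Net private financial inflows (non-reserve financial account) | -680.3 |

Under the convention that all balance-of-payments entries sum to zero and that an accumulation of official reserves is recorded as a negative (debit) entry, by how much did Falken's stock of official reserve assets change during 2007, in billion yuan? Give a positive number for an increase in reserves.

-856.9

Official reserve transactions balance = -((-115.1) + (-61.5) + (-680.3)) = 856.9
An accumulation of reserves is recorded as a debit (negative entry), so the change in the stock of reserves is the negative of that balance.
Change in official reserves = -(856.9) = -856.9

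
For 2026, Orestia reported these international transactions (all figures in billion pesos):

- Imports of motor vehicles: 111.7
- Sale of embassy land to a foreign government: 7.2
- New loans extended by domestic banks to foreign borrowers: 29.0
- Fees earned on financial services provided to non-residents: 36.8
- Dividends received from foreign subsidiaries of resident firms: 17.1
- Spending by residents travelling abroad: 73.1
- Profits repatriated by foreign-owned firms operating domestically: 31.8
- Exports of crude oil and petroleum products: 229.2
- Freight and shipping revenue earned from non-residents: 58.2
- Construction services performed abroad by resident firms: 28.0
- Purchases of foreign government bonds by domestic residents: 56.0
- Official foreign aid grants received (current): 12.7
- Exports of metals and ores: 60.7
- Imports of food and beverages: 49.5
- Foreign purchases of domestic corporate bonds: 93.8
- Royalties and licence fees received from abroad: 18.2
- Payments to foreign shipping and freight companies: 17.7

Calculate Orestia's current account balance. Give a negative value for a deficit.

Goods: -111.7 - 49.5 + 60.7 + 229.2 = 128.7
Services: 36.8 - 17.7 + 58.2 - 73.1 + 18.2 + 28.0 = 50.4
Primary income: -31.8 + 17.1 = -14.7
Secondary income: 12.7
Current account = 128.7 + 50.4 + (-14.7) + 12.7 = 177.1
(Excluded from the current account — capital account: sale of embassy land to a foreign government 7.2; financial account: new loans extended by domestic banks to foreign borrowers 29.0, purchases of foreign government bonds by domestic residents 56.0, foreign purchases of domestic corporate bonds 93.8.)

177.1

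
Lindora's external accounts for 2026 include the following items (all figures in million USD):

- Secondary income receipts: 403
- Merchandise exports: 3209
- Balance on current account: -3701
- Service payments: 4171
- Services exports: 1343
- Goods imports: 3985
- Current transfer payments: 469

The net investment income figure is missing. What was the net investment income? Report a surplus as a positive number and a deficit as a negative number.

-31

Current account = goods balance + services balance + net primary income + net secondary income
Sum of the known components = -3670
Net investment income = CA - (known components) = -3701 - (-3670) = -31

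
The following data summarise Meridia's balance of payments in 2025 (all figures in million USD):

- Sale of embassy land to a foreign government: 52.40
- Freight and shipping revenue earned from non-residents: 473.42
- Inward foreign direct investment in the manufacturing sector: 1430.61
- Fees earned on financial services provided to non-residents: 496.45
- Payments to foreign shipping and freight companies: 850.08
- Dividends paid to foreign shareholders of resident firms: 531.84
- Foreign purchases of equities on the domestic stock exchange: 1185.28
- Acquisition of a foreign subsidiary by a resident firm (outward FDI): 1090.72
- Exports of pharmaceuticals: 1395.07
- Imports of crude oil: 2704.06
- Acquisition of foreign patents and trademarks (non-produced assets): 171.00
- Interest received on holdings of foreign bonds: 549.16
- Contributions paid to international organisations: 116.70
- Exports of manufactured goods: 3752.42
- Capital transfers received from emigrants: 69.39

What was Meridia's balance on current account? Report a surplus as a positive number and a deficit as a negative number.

Goods: 1395.07 - 2704.06 + 3752.42 = 2443.43
Services: -850.08 + 496.45 + 473.42 = 119.79
Primary income: -531.84 + 549.16 = 17.32
Secondary income: -116.70
Current account = 2443.43 + 119.79 + 17.32 + (-116.70) = 2463.84
(Excluded from the current account — capital account: sale of embassy land to a foreign government 52.40, acquisition of foreign patents and trademarks (non-produced assets) 171.00, capital transfers received from emigrants 69.39; financial account: inward foreign direct investment in the manufacturing sector 1430.61, foreign purchases of equities on the domestic stock exchange 1185.28, acquisition of a foreign subsidiary by a resident firm (outward FDI) 1090.72.)

2463.84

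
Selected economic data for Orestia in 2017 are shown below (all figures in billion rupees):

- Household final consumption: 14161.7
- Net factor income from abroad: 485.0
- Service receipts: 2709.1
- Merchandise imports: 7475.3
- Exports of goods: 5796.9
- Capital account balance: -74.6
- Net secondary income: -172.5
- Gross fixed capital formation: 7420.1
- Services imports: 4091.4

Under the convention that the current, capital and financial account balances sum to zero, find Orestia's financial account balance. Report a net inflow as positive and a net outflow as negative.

2822.8

Goods balance = 5796.9 - 7475.3 = -1678.4
Services balance = 2709.1 - 4091.4 = -1382.3
Trade balance (goods + services) = -1678.4 + (-1382.3) = -3060.7
Net primary income = 485.0
Net secondary income = -172.5
Current account = -3060.7 + 485.0 + (-172.5) = -2748.2
Financial account = -(-2748.2 + (-74.6)) = 2822.8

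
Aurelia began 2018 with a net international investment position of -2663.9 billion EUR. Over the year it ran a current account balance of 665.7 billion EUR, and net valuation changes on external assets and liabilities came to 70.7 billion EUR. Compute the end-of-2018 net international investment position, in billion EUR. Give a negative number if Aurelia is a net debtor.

Change in NIIP = current account + net valuation change = 665.7 + 70.7 = 736.4
End-of-year NIIP = -2663.9 + 736.4 = -1927.5

-1927.5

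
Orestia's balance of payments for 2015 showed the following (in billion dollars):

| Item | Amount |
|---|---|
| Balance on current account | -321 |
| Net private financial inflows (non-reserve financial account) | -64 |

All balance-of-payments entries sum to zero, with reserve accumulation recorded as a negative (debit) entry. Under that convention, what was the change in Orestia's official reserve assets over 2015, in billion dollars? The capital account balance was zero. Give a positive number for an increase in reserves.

-385

Official reserve transactions balance = -((-321) + (-64)) = 385
An accumulation of reserves is recorded as a debit (negative entry), so the change in the stock of reserves is the negative of that balance.
Change in official reserves = -(385) = -385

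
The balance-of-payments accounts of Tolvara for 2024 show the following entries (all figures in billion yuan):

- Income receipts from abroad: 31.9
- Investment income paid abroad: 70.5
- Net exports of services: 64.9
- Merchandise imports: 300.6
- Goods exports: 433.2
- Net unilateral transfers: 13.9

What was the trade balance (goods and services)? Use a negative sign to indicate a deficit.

Goods balance = 433.2 - 300.6 = 132.6
Services balance = 64.9
Trade balance (goods + services) = 132.6 + 64.9 = 197.5

197.5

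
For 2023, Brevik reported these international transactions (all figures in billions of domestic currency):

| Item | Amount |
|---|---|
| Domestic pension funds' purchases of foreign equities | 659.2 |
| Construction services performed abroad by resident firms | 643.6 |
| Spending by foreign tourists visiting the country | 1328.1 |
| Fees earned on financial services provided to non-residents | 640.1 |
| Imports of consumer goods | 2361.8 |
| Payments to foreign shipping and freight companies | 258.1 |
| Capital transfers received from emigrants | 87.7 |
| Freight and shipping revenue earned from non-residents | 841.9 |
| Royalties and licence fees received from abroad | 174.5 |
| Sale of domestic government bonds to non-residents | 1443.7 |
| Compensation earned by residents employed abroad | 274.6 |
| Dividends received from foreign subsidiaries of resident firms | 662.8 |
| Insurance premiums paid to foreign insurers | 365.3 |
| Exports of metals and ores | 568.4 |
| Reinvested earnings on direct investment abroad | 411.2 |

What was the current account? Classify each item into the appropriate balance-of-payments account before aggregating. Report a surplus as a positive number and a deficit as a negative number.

2560.0

Goods: 568.4 - 2361.8 = -1793.4
Services: -365.3 + 640.1 + 1328.1 + 643.6 - 258.1 + 174.5 + 841.9 = 3004.8
Primary income: 662.8 + 274.6 + 411.2 = 1348.6
Current account = (-1793.4) + 3004.8 + 1348.6 = 2560.0
(Excluded from the current account — financial account: domestic pension funds' purchases of foreign equities 659.2, sale of domestic government bonds to non-residents 1443.7; capital account: capital transfers received from emigrants 87.7.)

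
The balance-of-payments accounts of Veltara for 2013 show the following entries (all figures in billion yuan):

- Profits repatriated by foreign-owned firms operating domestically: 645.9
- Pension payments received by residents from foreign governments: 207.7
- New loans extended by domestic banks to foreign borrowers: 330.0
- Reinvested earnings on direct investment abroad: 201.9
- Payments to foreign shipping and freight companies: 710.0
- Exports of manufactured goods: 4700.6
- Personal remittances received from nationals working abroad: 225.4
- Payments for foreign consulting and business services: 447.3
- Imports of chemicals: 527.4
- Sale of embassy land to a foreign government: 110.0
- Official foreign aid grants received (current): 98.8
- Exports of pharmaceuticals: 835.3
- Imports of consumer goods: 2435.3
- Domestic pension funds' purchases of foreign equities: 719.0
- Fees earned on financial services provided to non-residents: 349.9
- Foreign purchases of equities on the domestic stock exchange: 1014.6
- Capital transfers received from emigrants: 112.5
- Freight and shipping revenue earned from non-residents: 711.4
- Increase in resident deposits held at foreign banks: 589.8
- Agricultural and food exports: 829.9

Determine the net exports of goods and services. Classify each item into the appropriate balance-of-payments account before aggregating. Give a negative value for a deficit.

Goods: 4700.6 - 2435.3 + 829.9 - 527.4 + 835.3 = 3403.1
Services: 711.4 - 447.3 + 349.9 - 710.0 = -96.0
Trade balance = 3403.1 + (-96.0) = 3307.1
(Excluded from the trade balance — primary income: profits repatriated by foreign-owned firms operating domestically 645.9, reinvested earnings on direct investment abroad 201.9; secondary income: pension payments received by residents from foreign governments 207.7, personal remittances received from nationals working abroad 225.4, official foreign aid grants received (current) 98.8; financial account: new loans extended by domestic banks to foreign borrowers 330.0, domestic pension funds' purchases of foreign equities 719.0, foreign purchases of equities on the domestic stock exchange 1014.6, increase in resident deposits held at foreign banks 589.8; capital account: sale of embassy land to a foreign government 110.0, capital transfers received from emigrants 112.5.)

3307.1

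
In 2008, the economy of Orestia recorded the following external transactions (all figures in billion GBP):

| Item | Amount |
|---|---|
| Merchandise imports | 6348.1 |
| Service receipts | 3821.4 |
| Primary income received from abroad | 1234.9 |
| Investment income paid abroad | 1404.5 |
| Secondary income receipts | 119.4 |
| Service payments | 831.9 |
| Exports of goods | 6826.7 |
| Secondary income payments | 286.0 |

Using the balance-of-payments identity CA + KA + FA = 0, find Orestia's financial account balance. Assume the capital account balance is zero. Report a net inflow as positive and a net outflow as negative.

Goods balance = 6826.7 - 6348.1 = 478.6
Services balance = 3821.4 - 831.9 = 2989.5
Trade balance (goods + services) = 478.6 + 2989.5 = 3468.1
Net primary income = 1234.9 - 1404.5 = -169.6
Net secondary income = 119.4 - 286.0 = -166.6
Current account = 3468.1 + (-169.6) + (-166.6) = 3131.9
Financial account = -(3131.9) = -3131.9

-3131.9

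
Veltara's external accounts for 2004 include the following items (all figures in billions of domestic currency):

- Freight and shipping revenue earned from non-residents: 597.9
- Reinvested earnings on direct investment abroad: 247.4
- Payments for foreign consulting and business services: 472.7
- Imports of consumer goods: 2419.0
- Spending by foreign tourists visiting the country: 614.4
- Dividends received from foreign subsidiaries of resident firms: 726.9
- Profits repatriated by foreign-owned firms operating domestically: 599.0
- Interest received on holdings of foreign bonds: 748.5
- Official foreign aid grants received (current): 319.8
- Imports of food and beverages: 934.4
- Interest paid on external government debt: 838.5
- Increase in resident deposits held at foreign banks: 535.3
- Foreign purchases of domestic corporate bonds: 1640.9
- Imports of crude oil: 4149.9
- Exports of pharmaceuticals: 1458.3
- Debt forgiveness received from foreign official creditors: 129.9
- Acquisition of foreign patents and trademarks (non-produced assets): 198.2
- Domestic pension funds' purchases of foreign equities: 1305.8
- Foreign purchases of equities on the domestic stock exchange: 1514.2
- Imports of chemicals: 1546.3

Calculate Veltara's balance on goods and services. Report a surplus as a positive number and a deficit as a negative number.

Goods: -2419.0 - 934.4 - 4149.9 + 1458.3 - 1546.3 = -7591.3
Services: 614.4 + 597.9 - 472.7 = 739.6
Trade balance = -7591.3 + 739.6 = -6851.7
(Excluded from the trade balance — primary income: reinvested earnings on direct investment abroad 247.4, dividends received from foreign subsidiaries of resident firms 726.9, profits repatriated by foreign-owned firms operating domestically 599.0, interest received on holdings of foreign bonds 748.5, interest paid on external government debt 838.5; secondary income: official foreign aid grants received (current) 319.8; financial account: increase in resident deposits held at foreign banks 535.3, foreign purchases of domestic corporate bonds 1640.9, domestic pension funds' purchases of foreign equities 1305.8, foreign purchases of equities on the domestic stock exchange 1514.2; capital account: debt forgiveness received from foreign official creditors 129.9, acquisition of foreign patents and trademarks (non-produced assets) 198.2.)

-6851.7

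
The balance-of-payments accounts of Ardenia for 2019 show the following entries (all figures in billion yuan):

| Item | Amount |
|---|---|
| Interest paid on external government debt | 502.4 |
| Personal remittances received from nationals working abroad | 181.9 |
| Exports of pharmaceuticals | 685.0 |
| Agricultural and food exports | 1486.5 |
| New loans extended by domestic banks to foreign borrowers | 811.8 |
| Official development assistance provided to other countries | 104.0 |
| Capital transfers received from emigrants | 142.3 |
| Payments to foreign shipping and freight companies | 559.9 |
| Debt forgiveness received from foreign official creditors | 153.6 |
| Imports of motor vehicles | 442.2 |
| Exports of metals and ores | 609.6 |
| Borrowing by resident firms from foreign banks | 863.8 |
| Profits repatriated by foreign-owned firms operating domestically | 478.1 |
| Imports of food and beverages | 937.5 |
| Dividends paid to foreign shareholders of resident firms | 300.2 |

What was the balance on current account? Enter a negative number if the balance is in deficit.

-361.3

Goods: 685.0 + 1486.5 + 609.6 - 937.5 - 442.2 = 1401.4
Services: -559.9
Primary income: -300.2 - 478.1 - 502.4 = -1280.7
Secondary income: -104.0 + 181.9 = 77.9
Current account = 1401.4 + (-559.9) + (-1280.7) + 77.9 = -361.3
(Excluded from the current account — financial account: new loans extended by domestic banks to foreign borrowers 811.8, borrowing by resident firms from foreign banks 863.8; capital account: capital transfers received from emigrants 142.3, debt forgiveness received from foreign official creditors 153.6.)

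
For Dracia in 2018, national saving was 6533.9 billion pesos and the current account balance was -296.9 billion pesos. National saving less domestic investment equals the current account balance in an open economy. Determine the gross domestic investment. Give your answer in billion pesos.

6830.8

I = S - CA = 6533.9 - (-296.9) = 6830.8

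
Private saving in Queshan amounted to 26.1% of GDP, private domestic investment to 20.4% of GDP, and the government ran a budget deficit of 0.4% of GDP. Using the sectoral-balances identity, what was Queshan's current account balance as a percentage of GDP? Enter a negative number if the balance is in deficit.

By the sectoral-balances identity, CA = (S_private - I) + (T - G).
Private balance = 26.1 - 20.4 = 5.7
Government balance (T - G) = -0.4
CA = 5.7 + (-0.4) = 5.3

5.3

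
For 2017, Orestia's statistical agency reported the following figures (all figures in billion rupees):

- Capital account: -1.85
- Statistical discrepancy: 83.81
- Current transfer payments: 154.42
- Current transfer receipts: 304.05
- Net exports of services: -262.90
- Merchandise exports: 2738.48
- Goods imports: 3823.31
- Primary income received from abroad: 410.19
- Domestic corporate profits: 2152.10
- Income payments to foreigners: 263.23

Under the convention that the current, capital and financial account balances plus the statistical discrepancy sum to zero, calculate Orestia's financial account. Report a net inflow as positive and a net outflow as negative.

969.18

Goods balance = 2738.48 - 3823.31 = -1084.83
Services balance = -262.90
Trade balance (goods + services) = -1084.83 + (-262.90) = -1347.73
Net primary income = 410.19 - 263.23 = 146.96
Net secondary income = 304.05 - 154.42 = 149.63
Current account = -1347.73 + 146.96 + 149.63 = -1051.14
Financial account = -(-1051.14 + (-1.85) + 83.81) = 969.18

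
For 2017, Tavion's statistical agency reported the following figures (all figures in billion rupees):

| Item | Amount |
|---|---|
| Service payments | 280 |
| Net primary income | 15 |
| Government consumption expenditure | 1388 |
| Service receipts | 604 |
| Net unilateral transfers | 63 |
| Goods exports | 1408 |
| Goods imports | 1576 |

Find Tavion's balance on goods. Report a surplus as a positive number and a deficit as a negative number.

-168

Goods balance = 1408 - 1576 = -168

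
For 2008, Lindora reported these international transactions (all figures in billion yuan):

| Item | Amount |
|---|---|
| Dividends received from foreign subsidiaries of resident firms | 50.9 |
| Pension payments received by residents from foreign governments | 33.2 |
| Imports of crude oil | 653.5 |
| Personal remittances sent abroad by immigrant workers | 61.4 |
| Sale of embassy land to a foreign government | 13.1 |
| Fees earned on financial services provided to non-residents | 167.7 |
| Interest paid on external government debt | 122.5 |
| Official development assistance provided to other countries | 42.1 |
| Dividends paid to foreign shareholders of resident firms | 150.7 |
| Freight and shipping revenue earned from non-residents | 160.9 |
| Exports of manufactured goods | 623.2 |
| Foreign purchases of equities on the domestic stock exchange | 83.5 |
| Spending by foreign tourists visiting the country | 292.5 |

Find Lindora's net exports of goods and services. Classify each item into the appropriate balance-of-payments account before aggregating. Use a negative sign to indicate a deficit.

590.8

Goods: 623.2 - 653.5 = -30.3
Services: 160.9 + 292.5 + 167.7 = 621.1
Trade balance = -30.3 + 621.1 = 590.8
(Excluded from the trade balance — primary income: dividends received from foreign subsidiaries of resident firms 50.9, interest paid on external government debt 122.5, dividends paid to foreign shareholders of resident firms 150.7; secondary income: pension payments received by residents from foreign governments 33.2, personal remittances sent abroad by immigrant workers 61.4, official development assistance provided to other countries 42.1; capital account: sale of embassy land to a foreign government 13.1; financial account: foreign purchases of equities on the domestic stock exchange 83.5.)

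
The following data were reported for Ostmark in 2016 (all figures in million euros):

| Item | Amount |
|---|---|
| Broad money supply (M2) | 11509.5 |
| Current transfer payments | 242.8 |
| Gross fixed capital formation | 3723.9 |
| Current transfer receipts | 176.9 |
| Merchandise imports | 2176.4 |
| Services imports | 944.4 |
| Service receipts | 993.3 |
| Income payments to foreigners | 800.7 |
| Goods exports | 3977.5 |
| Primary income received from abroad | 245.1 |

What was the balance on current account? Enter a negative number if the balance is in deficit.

1228.5

Goods balance = 3977.5 - 2176.4 = 1801.1
Services balance = 993.3 - 944.4 = 48.9
Trade balance (goods + services) = 1801.1 + 48.9 = 1850.0
Net primary income = 245.1 - 800.7 = -555.6
Net secondary income = 176.9 - 242.8 = -65.9
Current account = 1850.0 + (-555.6) + (-65.9) = 1228.5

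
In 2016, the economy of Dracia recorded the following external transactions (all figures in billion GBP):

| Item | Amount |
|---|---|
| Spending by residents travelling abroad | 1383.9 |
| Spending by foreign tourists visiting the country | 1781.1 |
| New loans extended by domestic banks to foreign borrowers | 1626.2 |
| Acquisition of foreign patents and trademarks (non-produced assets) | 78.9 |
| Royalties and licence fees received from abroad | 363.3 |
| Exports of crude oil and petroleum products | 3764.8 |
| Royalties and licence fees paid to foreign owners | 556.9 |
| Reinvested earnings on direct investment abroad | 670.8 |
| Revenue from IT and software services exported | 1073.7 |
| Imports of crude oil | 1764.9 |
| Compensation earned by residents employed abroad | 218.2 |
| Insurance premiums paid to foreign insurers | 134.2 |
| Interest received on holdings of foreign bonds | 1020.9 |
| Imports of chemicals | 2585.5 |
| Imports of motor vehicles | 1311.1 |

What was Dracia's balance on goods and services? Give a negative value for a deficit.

-753.6

Goods: 3764.8 - 1764.9 - 1311.1 - 2585.5 = -1896.7
Services: -556.9 + 1781.1 + 1073.7 - 1383.9 + 363.3 - 134.2 = 1143.1
Trade balance = -1896.7 + 1143.1 = -753.6
(Excluded from the trade balance — financial account: new loans extended by domestic banks to foreign borrowers 1626.2; capital account: acquisition of foreign patents and trademarks (non-produced assets) 78.9; primary income: reinvested earnings on direct investment abroad 670.8, compensation earned by residents employed abroad 218.2, interest received on holdings of foreign bonds 1020.9.)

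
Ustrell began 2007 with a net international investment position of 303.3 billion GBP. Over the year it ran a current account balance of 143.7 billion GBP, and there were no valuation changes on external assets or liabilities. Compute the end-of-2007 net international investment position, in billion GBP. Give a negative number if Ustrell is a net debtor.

With no valuation effects, change in NIIP = current account = 143.7
End-of-year NIIP = 303.3 + 143.7 = 447.0

447.0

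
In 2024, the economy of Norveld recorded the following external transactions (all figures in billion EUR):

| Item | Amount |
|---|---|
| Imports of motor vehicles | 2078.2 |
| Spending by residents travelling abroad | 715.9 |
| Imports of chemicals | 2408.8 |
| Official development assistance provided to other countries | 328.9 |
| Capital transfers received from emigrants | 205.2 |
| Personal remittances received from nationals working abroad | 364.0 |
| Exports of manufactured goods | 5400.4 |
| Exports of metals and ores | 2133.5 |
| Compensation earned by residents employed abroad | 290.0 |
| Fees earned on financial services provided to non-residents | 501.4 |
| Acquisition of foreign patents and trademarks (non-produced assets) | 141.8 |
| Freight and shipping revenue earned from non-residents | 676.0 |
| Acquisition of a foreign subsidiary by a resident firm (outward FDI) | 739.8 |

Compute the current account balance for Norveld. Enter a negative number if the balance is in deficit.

Goods: -2078.2 - 2408.8 + 5400.4 + 2133.5 = 3046.9
Services: -715.9 + 501.4 + 676.0 = 461.5
Primary income: 290.0
Secondary income: -328.9 + 364.0 = 35.1
Current account = 3046.9 + 461.5 + 290.0 + 35.1 = 3833.5
(Excluded from the current account — capital account: capital transfers received from emigrants 205.2, acquisition of foreign patents and trademarks (non-produced assets) 141.8; financial account: acquisition of a foreign subsidiary by a resident firm (outward FDI) 739.8.)

3833.5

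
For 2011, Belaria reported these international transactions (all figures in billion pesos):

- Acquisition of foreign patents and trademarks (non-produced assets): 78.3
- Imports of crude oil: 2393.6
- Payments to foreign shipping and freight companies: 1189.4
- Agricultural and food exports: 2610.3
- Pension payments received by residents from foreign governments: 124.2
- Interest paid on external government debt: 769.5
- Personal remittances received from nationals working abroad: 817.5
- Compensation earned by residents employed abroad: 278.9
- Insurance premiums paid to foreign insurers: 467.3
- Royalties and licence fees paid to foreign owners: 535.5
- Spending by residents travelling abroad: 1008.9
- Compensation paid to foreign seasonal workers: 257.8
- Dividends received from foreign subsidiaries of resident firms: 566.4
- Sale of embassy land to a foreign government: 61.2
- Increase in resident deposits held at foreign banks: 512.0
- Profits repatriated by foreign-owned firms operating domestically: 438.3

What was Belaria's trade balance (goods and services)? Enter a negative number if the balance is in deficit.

-2984.4

Goods: 2610.3 - 2393.6 = 216.7
Services: -1189.4 - 535.5 - 467.3 - 1008.9 = -3201.1
Trade balance = 216.7 + (-3201.1) = -2984.4
(Excluded from the trade balance — capital account: acquisition of foreign patents and trademarks (non-produced assets) 78.3, sale of embassy land to a foreign government 61.2; secondary income: pension payments received by residents from foreign governments 124.2, personal remittances received from nationals working abroad 817.5; primary income: interest paid on external government debt 769.5, compensation earned by residents employed abroad 278.9, compensation paid to foreign seasonal workers 257.8, dividends received from foreign subsidiaries of resident firms 566.4, profits repatriated by foreign-owned firms operating domestically 438.3; financial account: increase in resident deposits held at foreign banks 512.0.)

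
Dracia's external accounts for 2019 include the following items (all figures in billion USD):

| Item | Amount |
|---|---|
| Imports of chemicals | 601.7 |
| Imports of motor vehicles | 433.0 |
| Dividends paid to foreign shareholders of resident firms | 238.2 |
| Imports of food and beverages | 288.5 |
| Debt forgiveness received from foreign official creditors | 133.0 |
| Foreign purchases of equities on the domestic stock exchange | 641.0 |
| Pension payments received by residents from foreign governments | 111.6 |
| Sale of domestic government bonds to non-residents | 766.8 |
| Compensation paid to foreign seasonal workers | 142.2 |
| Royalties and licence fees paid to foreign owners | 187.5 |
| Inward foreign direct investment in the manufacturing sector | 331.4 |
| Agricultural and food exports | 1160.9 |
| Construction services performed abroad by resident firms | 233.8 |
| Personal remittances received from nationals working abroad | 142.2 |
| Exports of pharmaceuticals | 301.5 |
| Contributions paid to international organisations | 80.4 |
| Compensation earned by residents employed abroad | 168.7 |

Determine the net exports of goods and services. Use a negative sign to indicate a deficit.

185.5

Goods: -601.7 + 1160.9 - 288.5 - 433.0 + 301.5 = 139.2
Services: 233.8 - 187.5 = 46.3
Trade balance = 139.2 + 46.3 = 185.5
(Excluded from the trade balance — primary income: dividends paid to foreign shareholders of resident firms 238.2, compensation paid to foreign seasonal workers 142.2, compensation earned by residents employed abroad 168.7; capital account: debt forgiveness received from foreign official creditors 133.0; financial account: foreign purchases of equities on the domestic stock exchange 641.0, sale of domestic government bonds to non-residents 766.8, inward foreign direct investment in the manufacturing sector 331.4; secondary income: pension payments received by residents from foreign governments 111.6, personal remittances received from nationals working abroad 142.2, contributions paid to international organisations 80.4.)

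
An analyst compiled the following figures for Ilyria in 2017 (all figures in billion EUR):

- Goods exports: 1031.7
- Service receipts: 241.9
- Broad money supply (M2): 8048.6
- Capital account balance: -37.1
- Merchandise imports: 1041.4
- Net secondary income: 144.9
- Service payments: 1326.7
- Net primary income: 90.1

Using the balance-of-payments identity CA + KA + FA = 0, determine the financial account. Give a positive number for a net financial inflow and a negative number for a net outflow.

896.6

Goods balance = 1031.7 - 1041.4 = -9.7
Services balance = 241.9 - 1326.7 = -1084.8
Trade balance (goods + services) = -9.7 + (-1084.8) = -1094.5
Net primary income = 90.1
Net secondary income = 144.9
Current account = -1094.5 + 90.1 + 144.9 = -859.5
Financial account = -(-859.5 + (-37.1)) = 896.6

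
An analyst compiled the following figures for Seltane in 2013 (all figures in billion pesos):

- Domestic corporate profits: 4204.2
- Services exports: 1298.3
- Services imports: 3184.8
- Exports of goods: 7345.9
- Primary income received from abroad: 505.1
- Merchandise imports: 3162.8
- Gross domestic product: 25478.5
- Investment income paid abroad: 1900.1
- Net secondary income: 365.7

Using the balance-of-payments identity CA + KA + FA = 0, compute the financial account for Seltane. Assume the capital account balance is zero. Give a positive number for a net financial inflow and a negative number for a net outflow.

-1267.3

Goods balance = 7345.9 - 3162.8 = 4183.1
Services balance = 1298.3 - 3184.8 = -1886.5
Trade balance (goods + services) = 4183.1 + (-1886.5) = 2296.6
Net primary income = 505.1 - 1900.1 = -1395.0
Net secondary income = 365.7
Current account = 2296.6 + (-1395.0) + 365.7 = 1267.3
Financial account = -(1267.3) = -1267.3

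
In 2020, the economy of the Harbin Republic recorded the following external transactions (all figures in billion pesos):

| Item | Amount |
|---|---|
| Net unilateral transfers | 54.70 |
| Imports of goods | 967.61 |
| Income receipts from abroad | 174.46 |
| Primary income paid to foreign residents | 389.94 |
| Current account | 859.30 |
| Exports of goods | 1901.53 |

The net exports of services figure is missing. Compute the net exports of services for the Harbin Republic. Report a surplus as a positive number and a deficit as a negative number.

Current account = goods balance + services balance + net primary income + net secondary income
Sum of the known components = 773.14
Net exports of services = CA - (known components) = 859.30 - 773.14 = 86.16

86.16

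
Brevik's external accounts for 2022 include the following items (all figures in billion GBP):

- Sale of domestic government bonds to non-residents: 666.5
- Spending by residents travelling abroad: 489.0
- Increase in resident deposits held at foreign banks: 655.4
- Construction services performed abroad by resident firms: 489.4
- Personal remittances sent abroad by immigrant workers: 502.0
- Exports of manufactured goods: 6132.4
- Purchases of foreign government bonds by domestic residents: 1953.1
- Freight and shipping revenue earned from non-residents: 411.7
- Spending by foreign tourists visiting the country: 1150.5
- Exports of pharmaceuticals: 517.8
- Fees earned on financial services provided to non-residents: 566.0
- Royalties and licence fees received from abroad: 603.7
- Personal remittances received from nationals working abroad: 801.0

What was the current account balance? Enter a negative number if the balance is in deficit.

9681.5

Goods: 517.8 + 6132.4 = 6650.2
Services: 411.7 + 1150.5 + 566.0 + 489.4 - 489.0 + 603.7 = 2732.3
Secondary income: -502.0 + 801.0 = 299.0
Current account = 6650.2 + 2732.3 + 299.0 = 9681.5
(Excluded from the current account — financial account: sale of domestic government bonds to non-residents 666.5, increase in resident deposits held at foreign banks 655.4, purchases of foreign government bonds by domestic residents 1953.1.)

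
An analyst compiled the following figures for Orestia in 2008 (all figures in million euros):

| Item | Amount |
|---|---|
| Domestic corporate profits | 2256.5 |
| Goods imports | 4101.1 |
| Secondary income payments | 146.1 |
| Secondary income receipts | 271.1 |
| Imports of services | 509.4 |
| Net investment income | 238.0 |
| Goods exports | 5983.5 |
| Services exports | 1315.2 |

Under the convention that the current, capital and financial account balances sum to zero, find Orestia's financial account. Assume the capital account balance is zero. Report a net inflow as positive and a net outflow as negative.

-3051.2

Goods balance = 5983.5 - 4101.1 = 1882.4
Services balance = 1315.2 - 509.4 = 805.8
Trade balance (goods + services) = 1882.4 + 805.8 = 2688.2
Net primary income = 238.0
Net secondary income = 271.1 - 146.1 = 125.0
Current account = 2688.2 + 238.0 + 125.0 = 3051.2
Financial account = -(3051.2) = -3051.2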